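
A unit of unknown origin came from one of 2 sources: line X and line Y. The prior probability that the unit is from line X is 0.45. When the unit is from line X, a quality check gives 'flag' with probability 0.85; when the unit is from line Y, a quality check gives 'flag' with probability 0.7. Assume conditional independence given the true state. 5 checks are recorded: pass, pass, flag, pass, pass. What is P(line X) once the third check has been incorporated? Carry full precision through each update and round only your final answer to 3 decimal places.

0.199

Each posterior becomes the prior for the next update.
After 'pass': P(line X) = 0.15·0.4500 / (0.15·0.4500 + 0.3·0.5500) ≈ 0.2903
After 'pass': P(line X) = 0.15·0.2903 / (0.15·0.2903 + 0.3·0.7097) ≈ 0.1698
After 'flag': P(line X) = 0.85·0.1698 / (0.85·0.1698 + 0.7·0.8302) ≈ 0.1990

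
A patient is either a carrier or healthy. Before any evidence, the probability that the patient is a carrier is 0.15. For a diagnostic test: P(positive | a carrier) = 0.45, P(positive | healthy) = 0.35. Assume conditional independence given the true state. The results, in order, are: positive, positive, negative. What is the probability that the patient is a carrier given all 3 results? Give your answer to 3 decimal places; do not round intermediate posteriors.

0.198

After 'positive': P(carrier) = 0.45·0.1500 / (0.45·0.1500 + 0.35·0.8500) ≈ 0.1849
After 'positive': P(carrier) = 0.45·0.1849 / (0.45·0.1849 + 0.35·0.8151) ≈ 0.2258
After 'negative': P(carrier) = 0.55·0.2258 / (0.55·0.2258 + 0.65·0.7742) ≈ 0.1980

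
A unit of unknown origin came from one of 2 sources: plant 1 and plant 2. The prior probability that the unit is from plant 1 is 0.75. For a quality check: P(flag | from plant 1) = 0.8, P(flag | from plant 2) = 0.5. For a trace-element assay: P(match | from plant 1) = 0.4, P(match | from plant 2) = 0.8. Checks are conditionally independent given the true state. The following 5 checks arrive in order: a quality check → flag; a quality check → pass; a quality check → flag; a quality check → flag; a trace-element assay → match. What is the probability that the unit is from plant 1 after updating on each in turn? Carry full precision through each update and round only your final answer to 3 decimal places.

0.711

After a quality check='flag': P(plant 1) = 0.8·0.7500 / (0.8·0.7500 + 0.5·0.2500) ≈ 0.8276
After a quality check='pass': P(plant 1) = 0.2·0.8276 / (0.2·0.8276 + 0.5·0.1724) ≈ 0.6575
After a quality check='flag': P(plant 1) = 0.8·0.6575 / (0.8·0.6575 + 0.5·0.3425) ≈ 0.7544
After a quality check='flag': P(plant 1) = 0.8·0.7544 / (0.8·0.7544 + 0.5·0.2456) ≈ 0.8309
After a trace-element assay='match': P(plant 1) = 0.4·0.8309 / (0.4·0.8309 + 0.8·0.1691) ≈ 0.7108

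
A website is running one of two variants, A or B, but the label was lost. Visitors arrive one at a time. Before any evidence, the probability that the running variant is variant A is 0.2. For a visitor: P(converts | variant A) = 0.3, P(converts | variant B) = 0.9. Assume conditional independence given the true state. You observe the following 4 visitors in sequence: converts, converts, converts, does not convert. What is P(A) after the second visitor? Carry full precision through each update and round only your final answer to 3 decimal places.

After 'converts': P(A) = 0.3·0.2000 / (0.3·0.2000 + 0.9·0.8000) ≈ 0.0769
After 'converts': P(A) = 0.3·0.0769 / (0.3·0.0769 + 0.9·0.9231) ≈ 0.0270

0.027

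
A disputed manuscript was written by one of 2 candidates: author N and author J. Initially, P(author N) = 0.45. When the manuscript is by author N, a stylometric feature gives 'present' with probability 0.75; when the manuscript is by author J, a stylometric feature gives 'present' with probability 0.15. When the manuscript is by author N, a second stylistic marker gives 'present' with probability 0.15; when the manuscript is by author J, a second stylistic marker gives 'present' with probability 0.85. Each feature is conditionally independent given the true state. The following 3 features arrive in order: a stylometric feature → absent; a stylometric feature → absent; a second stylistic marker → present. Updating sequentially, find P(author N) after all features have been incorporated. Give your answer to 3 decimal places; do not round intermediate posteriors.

After a stylometric feature='absent': P(author N) = 0.25·0.4500 / (0.25·0.4500 + 0.85·0.5500) ≈ 0.1940
After a stylometric feature='absent': P(author N) = 0.25·0.1940 / (0.25·0.1940 + 0.85·0.8060) ≈ 0.0661
After a second stylistic marker='present': P(author N) = 0.15·0.0661 / (0.15·0.0661 + 0.85·0.9339) ≈ 0.0123

0.012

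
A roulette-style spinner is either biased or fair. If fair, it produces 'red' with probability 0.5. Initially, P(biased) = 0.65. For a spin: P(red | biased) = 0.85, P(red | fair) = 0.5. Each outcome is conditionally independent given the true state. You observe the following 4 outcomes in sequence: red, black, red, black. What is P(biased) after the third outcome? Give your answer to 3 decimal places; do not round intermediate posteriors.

After 'red': P(biased) = 0.85·0.6500 / (0.85·0.6500 + 0.5·0.3500) ≈ 0.7595
After 'black': P(biased) = 0.15·0.7595 / (0.15·0.7595 + 0.5·0.2405) ≈ 0.4864
After 'red': P(biased) = 0.85·0.4864 / (0.85·0.4864 + 0.5·0.5136) ≈ 0.6169

0.617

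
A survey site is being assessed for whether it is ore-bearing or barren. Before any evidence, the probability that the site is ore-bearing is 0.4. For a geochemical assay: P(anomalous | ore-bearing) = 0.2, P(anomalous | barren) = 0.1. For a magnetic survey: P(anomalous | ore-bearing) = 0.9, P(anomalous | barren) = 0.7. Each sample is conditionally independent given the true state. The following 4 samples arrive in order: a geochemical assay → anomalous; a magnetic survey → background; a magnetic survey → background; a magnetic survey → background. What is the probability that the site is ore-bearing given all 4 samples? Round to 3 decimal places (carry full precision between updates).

Each posterior becomes the prior for the next update.
After a geochemical assay='anomalous': P(ore) = 0.2·0.4000 / (0.2·0.4000 + 0.1·0.6000) ≈ 0.5714
After a magnetic survey='background': P(ore) = 0.1·0.5714 / (0.1·0.5714 + 0.3·0.4286) ≈ 0.3077
After a magnetic survey='background': P(ore) = 0.1·0.3077 / (0.1·0.3077 + 0.3·0.6923) ≈ 0.1290
After a magnetic survey='background': P(ore) = 0.1·0.1290 / (0.1·0.1290 + 0.3·0.8710) ≈ 0.0471

0.047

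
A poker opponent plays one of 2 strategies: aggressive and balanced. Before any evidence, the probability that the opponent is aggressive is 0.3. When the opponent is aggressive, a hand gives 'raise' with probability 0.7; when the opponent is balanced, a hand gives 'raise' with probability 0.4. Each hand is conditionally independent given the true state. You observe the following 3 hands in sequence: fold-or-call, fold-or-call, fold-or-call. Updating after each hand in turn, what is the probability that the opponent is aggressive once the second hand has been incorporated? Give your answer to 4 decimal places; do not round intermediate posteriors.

After 'fold-or-call': P(aggressive) = 0.3·0.3000 / (0.3·0.3000 + 0.6·0.7000) ≈ 0.1765
After 'fold-or-call': P(aggressive) = 0.3·0.1765 / (0.3·0.1765 + 0.6·0.8235) ≈ 0.0968

0.0968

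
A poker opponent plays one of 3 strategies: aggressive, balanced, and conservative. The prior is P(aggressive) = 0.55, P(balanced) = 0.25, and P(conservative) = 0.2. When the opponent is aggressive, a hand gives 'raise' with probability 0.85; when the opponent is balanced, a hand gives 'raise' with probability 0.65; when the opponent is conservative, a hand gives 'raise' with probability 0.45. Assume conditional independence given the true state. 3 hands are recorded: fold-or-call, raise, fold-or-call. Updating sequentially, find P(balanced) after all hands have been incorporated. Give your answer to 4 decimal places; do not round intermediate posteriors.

After 'fold-or-call': normaliser = 0.15·0.5500 + 0.35·0.2500 + 0.55·0.2000; P(aggressive) ≈ 0.2946, P(balanced) ≈ 0.3125, P(conservative) ≈ 0.3929
After 'raise': normaliser = 0.85·0.2946 + 0.65·0.3125 + 0.45·0.3929; P(aggressive) ≈ 0.3973, P(balanced) ≈ 0.3222, P(conservative) ≈ 0.2805
After 'fold-or-call': normaliser = 0.15·0.3973 + 0.35·0.3222 + 0.55·0.2805; P(aggressive) ≈ 0.1825, P(balanced) ≈ 0.3453, P(conservative) ≈ 0.4722

0.3453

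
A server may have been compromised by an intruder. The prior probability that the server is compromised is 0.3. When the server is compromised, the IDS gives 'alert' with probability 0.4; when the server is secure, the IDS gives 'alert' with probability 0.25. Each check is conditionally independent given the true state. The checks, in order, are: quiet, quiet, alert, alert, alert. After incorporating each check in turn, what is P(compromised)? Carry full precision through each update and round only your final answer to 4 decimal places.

After 'quiet': P(compromised) = 0.6·0.3000 / (0.6·0.3000 + 0.75·0.7000) ≈ 0.2553
After 'quiet': P(compromised) = 0.6·0.2553 / (0.6·0.2553 + 0.75·0.7447) ≈ 0.2152
After 'alert': P(compromised) = 0.4·0.2152 / (0.4·0.2152 + 0.25·0.7848) ≈ 0.3050
After 'alert': P(compromised) = 0.4·0.3050 / (0.4·0.3050 + 0.25·0.6950) ≈ 0.4125
After 'alert': P(compromised) = 0.4·0.4125 / (0.4·0.4125 + 0.25·0.5875) ≈ 0.5291

0.5291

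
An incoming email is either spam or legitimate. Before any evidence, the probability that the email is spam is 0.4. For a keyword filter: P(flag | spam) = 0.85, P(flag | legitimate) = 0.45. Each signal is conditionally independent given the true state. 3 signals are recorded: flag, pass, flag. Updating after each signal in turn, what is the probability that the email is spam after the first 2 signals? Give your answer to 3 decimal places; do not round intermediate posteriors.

After 'flag': P(spam) = 0.85·0.4000 / (0.85·0.4000 + 0.45·0.6000) ≈ 0.5574
After 'pass': P(spam) = 0.15·0.5574 / (0.15·0.5574 + 0.55·0.4426) ≈ 0.2556

0.256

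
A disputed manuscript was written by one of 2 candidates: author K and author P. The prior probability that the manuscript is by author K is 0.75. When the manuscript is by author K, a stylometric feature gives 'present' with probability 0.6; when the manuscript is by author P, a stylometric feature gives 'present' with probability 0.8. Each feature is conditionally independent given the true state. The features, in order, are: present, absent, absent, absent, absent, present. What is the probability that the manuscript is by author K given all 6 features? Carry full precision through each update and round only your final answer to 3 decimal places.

0.964

After 'present': P(author K) = 0.6·0.7500 / (0.6·0.7500 + 0.8·0.2500) ≈ 0.6923
After 'absent': P(author K) = 0.4·0.6923 / (0.4·0.6923 + 0.2·0.3077) ≈ 0.8182
After 'absent': P(author K) = 0.4·0.8182 / (0.4·0.8182 + 0.2·0.1818) ≈ 0.9000
After 'absent': P(author K) = 0.4·0.9000 / (0.4·0.9000 + 0.2·0.1000) ≈ 0.9474
After 'absent': P(author K) = 0.4·0.9474 / (0.4·0.9474 + 0.2·0.0526) ≈ 0.9730
After 'present': P(author K) = 0.6·0.9730 / (0.6·0.9730 + 0.8·0.0270) ≈ 0.9643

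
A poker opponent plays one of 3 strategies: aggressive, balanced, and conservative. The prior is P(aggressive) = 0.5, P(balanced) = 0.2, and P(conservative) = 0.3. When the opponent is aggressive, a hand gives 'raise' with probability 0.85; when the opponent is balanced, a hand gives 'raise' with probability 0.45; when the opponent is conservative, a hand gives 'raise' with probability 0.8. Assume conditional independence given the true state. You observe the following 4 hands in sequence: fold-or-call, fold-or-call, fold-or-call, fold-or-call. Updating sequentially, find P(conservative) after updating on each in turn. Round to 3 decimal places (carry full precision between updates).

After 'fold-or-call': normaliser = 0.15·0.5000 + 0.55·0.2000 + 0.2·0.3000; P(aggressive) ≈ 0.3061, P(balanced) ≈ 0.4490, P(conservative) ≈ 0.2449
After 'fold-or-call': normaliser = 0.15·0.3061 + 0.55·0.4490 + 0.2·0.2449; P(aggressive) ≈ 0.1343, P(balanced) ≈ 0.7224, P(conservative) ≈ 0.1433
After 'fold-or-call': normaliser = 0.15·0.1343 + 0.55·0.7224 + 0.2·0.1433; P(aggressive) ≈ 0.0452, P(balanced) ≈ 0.8906, P(conservative) ≈ 0.0642
After 'fold-or-call': normaliser = 0.15·0.0452 + 0.55·0.8906 + 0.2·0.0642; P(aggressive) ≈ 0.0133, P(balanced) ≈ 0.9615, P(conservative) ≈ 0.0252

0.025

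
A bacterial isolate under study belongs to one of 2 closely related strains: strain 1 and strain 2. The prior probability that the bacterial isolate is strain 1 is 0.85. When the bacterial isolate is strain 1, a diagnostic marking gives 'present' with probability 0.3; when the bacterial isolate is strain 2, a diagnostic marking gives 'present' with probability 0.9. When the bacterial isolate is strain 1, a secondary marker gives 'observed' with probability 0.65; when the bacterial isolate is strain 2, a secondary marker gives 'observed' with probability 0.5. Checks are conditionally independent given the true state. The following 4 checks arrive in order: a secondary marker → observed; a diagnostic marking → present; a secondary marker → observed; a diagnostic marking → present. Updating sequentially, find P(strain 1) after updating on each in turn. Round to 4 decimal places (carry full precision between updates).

0.5155

Apply Bayes' rule sequentially, carrying P(strain 1) forward.
After a secondary marker='observed': P(strain 1) = 0.65·0.8500 / (0.65·0.8500 + 0.5·0.1500) ≈ 0.8805
After a diagnostic marking='present': P(strain 1) = 0.3·0.8805 / (0.3·0.8805 + 0.9·0.1195) ≈ 0.7106
After a secondary marker='observed': P(strain 1) = 0.65·0.7106 / (0.65·0.7106 + 0.5·0.2894) ≈ 0.7615
After a diagnostic marking='present': P(strain 1) = 0.3·0.7615 / (0.3·0.7615 + 0.9·0.2385) ≈ 0.5155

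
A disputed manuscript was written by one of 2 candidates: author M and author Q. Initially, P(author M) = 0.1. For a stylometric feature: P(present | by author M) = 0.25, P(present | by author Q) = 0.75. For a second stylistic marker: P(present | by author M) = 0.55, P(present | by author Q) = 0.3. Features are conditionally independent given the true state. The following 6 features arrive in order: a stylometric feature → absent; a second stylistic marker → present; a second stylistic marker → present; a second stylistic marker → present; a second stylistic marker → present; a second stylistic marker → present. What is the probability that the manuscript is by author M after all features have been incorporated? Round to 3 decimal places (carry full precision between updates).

0.873

Each posterior becomes the prior for the next update.
After a stylometric feature='absent': P(author M) = 0.75·0.1000 / (0.75·0.1000 + 0.25·0.9000) ≈ 0.2500
After a second stylistic marker='present': P(author M) = 0.55·0.2500 / (0.55·0.2500 + 0.3·0.7500) ≈ 0.3793
After a second stylistic marker='present': P(author M) = 0.55·0.3793 / (0.55·0.3793 + 0.3·0.6207) ≈ 0.5284
After a second stylistic marker='present': P(author M) = 0.55·0.5284 / (0.55·0.5284 + 0.3·0.4716) ≈ 0.6726
After a second stylistic marker='present': P(author M) = 0.55·0.6726 / (0.55·0.6726 + 0.3·0.3274) ≈ 0.7902
After a second stylistic marker='present': P(author M) = 0.55·0.7902 / (0.55·0.7902 + 0.3·0.2098) ≈ 0.8735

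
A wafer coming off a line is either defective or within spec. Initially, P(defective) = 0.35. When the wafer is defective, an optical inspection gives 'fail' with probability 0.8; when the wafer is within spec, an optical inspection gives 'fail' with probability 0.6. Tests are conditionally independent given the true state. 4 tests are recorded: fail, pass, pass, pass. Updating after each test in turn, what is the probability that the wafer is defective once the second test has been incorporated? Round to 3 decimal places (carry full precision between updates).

Apply Bayes' rule sequentially, carrying P(defective) forward.
After 'fail': P(defective) = 0.8·0.3500 / (0.8·0.3500 + 0.6·0.6500) ≈ 0.4179
After 'pass': P(defective) = 0.2·0.4179 / (0.2·0.4179 + 0.4·0.5821) ≈ 0.2642

0.264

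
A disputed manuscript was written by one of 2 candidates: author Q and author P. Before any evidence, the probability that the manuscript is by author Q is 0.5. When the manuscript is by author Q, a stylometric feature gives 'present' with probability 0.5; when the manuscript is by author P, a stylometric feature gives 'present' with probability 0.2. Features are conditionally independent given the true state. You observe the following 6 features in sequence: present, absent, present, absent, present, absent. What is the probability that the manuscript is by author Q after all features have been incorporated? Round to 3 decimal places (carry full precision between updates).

After 'present': P(author Q) = 0.5·0.5000 / (0.5·0.5000 + 0.2·0.5000) ≈ 0.7143
After 'absent': P(author Q) = 0.5·0.7143 / (0.5·0.7143 + 0.8·0.2857) ≈ 0.6098
After 'present': P(author Q) = 0.5·0.6098 / (0.5·0.6098 + 0.2·0.3902) ≈ 0.7962
After 'absent': P(author Q) = 0.5·0.7962 / (0.5·0.7962 + 0.8·0.2038) ≈ 0.7094
After 'present': P(author Q) = 0.5·0.7094 / (0.5·0.7094 + 0.2·0.2906) ≈ 0.8592
After 'absent': P(author Q) = 0.5·0.8592 / (0.5·0.8592 + 0.8·0.1408) ≈ 0.7923

0.792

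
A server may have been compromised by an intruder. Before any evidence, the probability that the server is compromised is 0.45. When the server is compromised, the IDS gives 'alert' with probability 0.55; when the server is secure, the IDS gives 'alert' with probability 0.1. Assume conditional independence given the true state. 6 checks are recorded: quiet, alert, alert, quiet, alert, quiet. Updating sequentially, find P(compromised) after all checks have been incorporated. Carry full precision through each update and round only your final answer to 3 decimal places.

0.944

After 'quiet': P(compromised) = 0.45·0.4500 / (0.45·0.4500 + 0.9·0.5500) ≈ 0.2903
After 'alert': P(compromised) = 0.55·0.2903 / (0.55·0.2903 + 0.1·0.7097) ≈ 0.6923
After 'alert': P(compromised) = 0.55·0.6923 / (0.55·0.6923 + 0.1·0.3077) ≈ 0.9252
After 'quiet': P(compromised) = 0.45·0.9252 / (0.45·0.9252 + 0.9·0.0748) ≈ 0.8609
After 'alert': P(compromised) = 0.55·0.8609 / (0.55·0.8609 + 0.1·0.1391) ≈ 0.9715
After 'quiet': P(compromised) = 0.45·0.9715 / (0.45·0.9715 + 0.9·0.0285) ≈ 0.9445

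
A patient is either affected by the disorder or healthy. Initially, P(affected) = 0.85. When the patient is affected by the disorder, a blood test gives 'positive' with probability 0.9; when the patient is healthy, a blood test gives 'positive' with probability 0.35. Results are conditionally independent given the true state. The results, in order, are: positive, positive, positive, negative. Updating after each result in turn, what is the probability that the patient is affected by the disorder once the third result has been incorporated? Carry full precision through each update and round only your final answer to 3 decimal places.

0.990

After 'positive': P(affected) = 0.9·0.8500 / (0.9·0.8500 + 0.35·0.1500) ≈ 0.9358
After 'positive': P(affected) = 0.9·0.9358 / (0.9·0.9358 + 0.35·0.0642) ≈ 0.9740
After 'positive': P(affected) = 0.9·0.9740 / (0.9·0.9740 + 0.35·0.0260) ≈ 0.9897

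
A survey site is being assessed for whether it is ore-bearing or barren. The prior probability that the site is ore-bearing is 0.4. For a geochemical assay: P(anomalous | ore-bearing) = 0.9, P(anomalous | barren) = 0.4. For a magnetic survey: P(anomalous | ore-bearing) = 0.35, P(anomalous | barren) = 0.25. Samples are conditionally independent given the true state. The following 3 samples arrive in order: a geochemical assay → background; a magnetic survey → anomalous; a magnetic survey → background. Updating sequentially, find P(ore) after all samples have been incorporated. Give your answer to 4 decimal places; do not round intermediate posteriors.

0.1188

After a geochemical assay='background': P(ore) = 0.1·0.4000 / (0.1·0.4000 + 0.6·0.6000) ≈ 0.1000
After a magnetic survey='anomalous': P(ore) = 0.35·0.1000 / (0.35·0.1000 + 0.25·0.9000) ≈ 0.1346
After a magnetic survey='background': P(ore) = 0.65·0.1346 / (0.65·0.1346 + 0.75·0.8654) ≈ 0.1188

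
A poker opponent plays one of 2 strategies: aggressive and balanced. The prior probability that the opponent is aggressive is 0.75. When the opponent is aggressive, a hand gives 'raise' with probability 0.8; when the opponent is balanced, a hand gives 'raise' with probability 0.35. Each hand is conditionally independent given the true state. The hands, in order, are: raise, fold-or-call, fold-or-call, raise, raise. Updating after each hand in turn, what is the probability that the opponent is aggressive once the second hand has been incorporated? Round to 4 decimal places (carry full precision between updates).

0.6784

Each posterior becomes the prior for the next update.
After 'raise': P(aggressive) = 0.8·0.7500 / (0.8·0.7500 + 0.35·0.2500) ≈ 0.8727
After 'fold-or-call': P(aggressive) = 0.2·0.8727 / (0.2·0.8727 + 0.65·0.1273) ≈ 0.6784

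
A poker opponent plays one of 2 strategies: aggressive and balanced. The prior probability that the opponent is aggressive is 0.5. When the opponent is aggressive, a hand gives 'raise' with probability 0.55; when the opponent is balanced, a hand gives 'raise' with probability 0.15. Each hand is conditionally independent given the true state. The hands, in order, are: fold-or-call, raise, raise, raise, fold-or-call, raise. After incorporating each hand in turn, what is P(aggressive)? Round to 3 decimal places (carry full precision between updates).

0.981

After 'fold-or-call': P(aggressive) = 0.45·0.5000 / (0.45·0.5000 + 0.85·0.5000) ≈ 0.3462
After 'raise': P(aggressive) = 0.55·0.3462 / (0.55·0.3462 + 0.15·0.6538) ≈ 0.6600
After 'raise': P(aggressive) = 0.55·0.6600 / (0.55·0.6600 + 0.15·0.3400) ≈ 0.8768
After 'raise': P(aggressive) = 0.55·0.8768 / (0.55·0.8768 + 0.15·0.1232) ≈ 0.9631
After 'fold-or-call': P(aggressive) = 0.45·0.9631 / (0.45·0.9631 + 0.85·0.0369) ≈ 0.9325
After 'raise': P(aggressive) = 0.55·0.9325 / (0.55·0.9325 + 0.15·0.0675) ≈ 0.9806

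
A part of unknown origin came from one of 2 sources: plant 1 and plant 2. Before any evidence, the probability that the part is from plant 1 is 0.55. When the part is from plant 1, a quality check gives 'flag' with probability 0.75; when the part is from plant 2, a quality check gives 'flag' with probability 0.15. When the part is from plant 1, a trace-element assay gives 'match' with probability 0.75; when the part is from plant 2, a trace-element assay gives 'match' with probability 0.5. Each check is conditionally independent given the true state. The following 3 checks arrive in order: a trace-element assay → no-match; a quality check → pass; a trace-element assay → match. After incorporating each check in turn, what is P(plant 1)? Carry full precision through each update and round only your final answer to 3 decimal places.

After a trace-element assay='no-match': P(plant 1) = 0.25·0.5500 / (0.25·0.5500 + 0.5·0.4500) ≈ 0.3793
After a quality check='pass': P(plant 1) = 0.25·0.3793 / (0.25·0.3793 + 0.85·0.6207) ≈ 0.1524
After a trace-element assay='match': P(plant 1) = 0.75·0.1524 / (0.75·0.1524 + 0.5·0.8476) ≈ 0.2124

0.212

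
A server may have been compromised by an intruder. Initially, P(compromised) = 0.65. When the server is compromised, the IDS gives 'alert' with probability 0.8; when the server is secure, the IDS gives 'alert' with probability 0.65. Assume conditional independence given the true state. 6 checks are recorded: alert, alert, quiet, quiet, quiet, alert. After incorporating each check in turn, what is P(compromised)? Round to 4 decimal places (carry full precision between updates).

After 'alert': P(compromised) = 0.8·0.6500 / (0.8·0.6500 + 0.65·0.3500) ≈ 0.6957
After 'alert': P(compromised) = 0.8·0.6957 / (0.8·0.6957 + 0.65·0.3043) ≈ 0.7378
After 'quiet': P(compromised) = 0.2·0.7378 / (0.2·0.7378 + 0.35·0.2622) ≈ 0.6165
After 'quiet': P(compromised) = 0.2·0.6165 / (0.2·0.6165 + 0.35·0.3835) ≈ 0.4788
After 'quiet': P(compromised) = 0.2·0.4788 / (0.2·0.4788 + 0.35·0.5212) ≈ 0.3442
After 'alert': P(compromised) = 0.8·0.3442 / (0.8·0.3442 + 0.65·0.6558) ≈ 0.3925

0.3925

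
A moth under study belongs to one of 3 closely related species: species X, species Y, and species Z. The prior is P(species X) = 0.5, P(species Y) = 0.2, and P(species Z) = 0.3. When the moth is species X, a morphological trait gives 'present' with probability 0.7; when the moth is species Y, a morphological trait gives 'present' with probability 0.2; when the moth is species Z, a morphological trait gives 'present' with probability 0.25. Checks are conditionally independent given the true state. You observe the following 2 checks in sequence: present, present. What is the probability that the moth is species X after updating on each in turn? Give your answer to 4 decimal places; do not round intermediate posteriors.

After 'present': normaliser = 0.7·0.5000 + 0.2·0.2000 + 0.25·0.3000; P(species X) ≈ 0.7527, P(species Y) ≈ 0.0860, P(species Z) ≈ 0.1613
After 'present': normaliser = 0.7·0.7527 + 0.2·0.0860 + 0.25·0.1613; P(species X) ≈ 0.9016, P(species Y) ≈ 0.0294, P(species Z) ≈ 0.0690

0.9016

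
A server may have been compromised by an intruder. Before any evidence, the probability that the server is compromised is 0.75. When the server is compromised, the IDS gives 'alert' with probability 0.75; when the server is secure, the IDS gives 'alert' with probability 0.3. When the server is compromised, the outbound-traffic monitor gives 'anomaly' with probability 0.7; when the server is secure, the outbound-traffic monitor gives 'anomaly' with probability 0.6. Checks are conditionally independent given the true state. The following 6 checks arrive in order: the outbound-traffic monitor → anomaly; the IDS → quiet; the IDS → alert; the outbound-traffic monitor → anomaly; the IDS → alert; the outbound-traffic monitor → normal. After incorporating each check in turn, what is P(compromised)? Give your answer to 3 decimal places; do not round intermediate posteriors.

0.872

After the outbound-traffic monitor='anomaly': P(compromised) = 0.7·0.7500 / (0.7·0.7500 + 0.6·0.2500) ≈ 0.7778
After the IDS='quiet': P(compromised) = 0.25·0.7778 / (0.25·0.7778 + 0.7·0.2222) ≈ 0.5556
After the IDS='alert': P(compromised) = 0.75·0.5556 / (0.75·0.5556 + 0.3·0.4444) ≈ 0.7576
After the outbound-traffic monitor='anomaly': P(compromised) = 0.7·0.7576 / (0.7·0.7576 + 0.6·0.2424) ≈ 0.7848
After the IDS='alert': P(compromised) = 0.75·0.7848 / (0.75·0.7848 + 0.3·0.2152) ≈ 0.9011
After the outbound-traffic monitor='normal': P(compromised) = 0.3·0.9011 / (0.3·0.9011 + 0.4·0.0989) ≈ 0.8724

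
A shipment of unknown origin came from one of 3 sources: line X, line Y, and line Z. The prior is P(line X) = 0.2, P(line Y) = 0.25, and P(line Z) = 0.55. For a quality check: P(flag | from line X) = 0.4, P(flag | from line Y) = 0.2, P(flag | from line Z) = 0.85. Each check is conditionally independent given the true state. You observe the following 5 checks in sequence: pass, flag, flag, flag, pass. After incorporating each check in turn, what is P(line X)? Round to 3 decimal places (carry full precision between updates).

Each posterior becomes the prior for the next update.
After 'pass': normaliser = 0.6·0.2000 + 0.8·0.2500 + 0.15·0.5500; P(line X) ≈ 0.2981, P(line Y) ≈ 0.4969, P(line Z) ≈ 0.2050
After 'flag': normaliser = 0.4·0.2981 + 0.2·0.4969 + 0.85·0.2050; P(line X) ≈ 0.3036, P(line Y) ≈ 0.2530, P(line Z) ≈ 0.4435
After 'flag': normaliser = 0.4·0.3036 + 0.2·0.2530 + 0.85·0.4435; P(line X) ≈ 0.2212, P(line Y) ≈ 0.0922, P(line Z) ≈ 0.6867
After 'flag': normaliser = 0.4·0.2212 + 0.2·0.0922 + 0.85·0.6867; P(line X) ≈ 0.1281, P(line Y) ≈ 0.0267, P(line Z) ≈ 0.8452
After 'pass': normaliser = 0.6·0.1281 + 0.8·0.0267 + 0.15·0.8452; P(line X) ≈ 0.3416, P(line Y) ≈ 0.0949, P(line Z) ≈ 0.5635

0.342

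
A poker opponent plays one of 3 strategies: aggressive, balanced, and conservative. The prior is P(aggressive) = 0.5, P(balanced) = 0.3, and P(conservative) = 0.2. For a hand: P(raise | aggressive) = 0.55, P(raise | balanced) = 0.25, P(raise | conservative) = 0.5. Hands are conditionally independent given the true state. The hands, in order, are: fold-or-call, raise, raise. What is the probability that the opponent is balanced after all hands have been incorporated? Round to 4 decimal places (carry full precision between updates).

Each posterior becomes the prior for the next update.
After 'fold-or-call': normaliser = 0.45·0.5000 + 0.75·0.3000 + 0.5·0.2000; P(aggressive) ≈ 0.4091, P(balanced) ≈ 0.4091, P(conservative) ≈ 0.1818
After 'raise': normaliser = 0.55·0.4091 + 0.25·0.4091 + 0.5·0.1818; P(aggressive) ≈ 0.5380, P(balanced) ≈ 0.2446, P(conservative) ≈ 0.2174
After 'raise': normaliser = 0.55·0.5380 + 0.25·0.2446 + 0.5·0.2174; P(aggressive) ≈ 0.6354, P(balanced) ≈ 0.1313, P(conservative) ≈ 0.2334

0.1313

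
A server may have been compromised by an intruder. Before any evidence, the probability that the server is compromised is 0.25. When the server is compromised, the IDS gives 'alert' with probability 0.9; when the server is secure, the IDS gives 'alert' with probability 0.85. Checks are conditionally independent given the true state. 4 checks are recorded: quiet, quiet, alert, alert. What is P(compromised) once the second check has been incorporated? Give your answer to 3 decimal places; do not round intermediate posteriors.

0.129

Apply Bayes' rule sequentially, carrying P(compromised) forward.
After 'quiet': P(compromised) = 0.1·0.2500 / (0.1·0.2500 + 0.15·0.7500) ≈ 0.1818
After 'quiet': P(compromised) = 0.1·0.1818 / (0.1·0.1818 + 0.15·0.8182) ≈ 0.1290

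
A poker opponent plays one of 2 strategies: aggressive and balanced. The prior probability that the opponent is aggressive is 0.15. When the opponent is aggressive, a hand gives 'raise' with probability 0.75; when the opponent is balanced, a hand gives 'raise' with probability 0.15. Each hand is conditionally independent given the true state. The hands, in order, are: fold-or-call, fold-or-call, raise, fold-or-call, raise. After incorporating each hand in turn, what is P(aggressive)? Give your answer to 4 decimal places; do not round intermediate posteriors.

0.1009

Each posterior becomes the prior for the next update.
After 'fold-or-call': P(aggressive) = 0.25·0.1500 / (0.25·0.1500 + 0.85·0.8500) ≈ 0.0493
After 'fold-or-call': P(aggressive) = 0.25·0.0493 / (0.25·0.0493 + 0.85·0.9507) ≈ 0.0150
After 'raise': P(aggressive) = 0.75·0.0150 / (0.75·0.0150 + 0.15·0.9850) ≈ 0.0709
After 'fold-or-call': P(aggressive) = 0.25·0.0709 / (0.25·0.0709 + 0.85·0.9291) ≈ 0.0220
After 'raise': P(aggressive) = 0.75·0.0220 / (0.75·0.0220 + 0.15·0.9780) ≈ 0.1009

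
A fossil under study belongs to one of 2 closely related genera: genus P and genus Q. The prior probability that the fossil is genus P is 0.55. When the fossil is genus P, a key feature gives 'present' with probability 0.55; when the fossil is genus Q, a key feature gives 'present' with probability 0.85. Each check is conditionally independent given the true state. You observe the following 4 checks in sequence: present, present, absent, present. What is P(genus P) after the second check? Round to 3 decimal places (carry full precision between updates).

0.339

After 'present': P(genus P) = 0.55·0.5500 / (0.55·0.5500 + 0.85·0.4500) ≈ 0.4416
After 'present': P(genus P) = 0.55·0.4416 / (0.55·0.4416 + 0.85·0.5584) ≈ 0.3385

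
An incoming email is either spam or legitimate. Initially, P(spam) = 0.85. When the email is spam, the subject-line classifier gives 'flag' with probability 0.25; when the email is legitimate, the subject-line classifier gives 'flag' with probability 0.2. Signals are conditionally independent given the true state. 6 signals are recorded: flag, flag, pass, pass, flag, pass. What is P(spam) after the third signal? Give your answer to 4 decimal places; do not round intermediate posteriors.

0.8925

After 'flag': P(spam) = 0.25·0.8500 / (0.25·0.8500 + 0.2·0.1500) ≈ 0.8763
After 'flag': P(spam) = 0.25·0.8763 / (0.25·0.8763 + 0.2·0.1237) ≈ 0.8985
After 'pass': P(spam) = 0.75·0.8985 / (0.75·0.8985 + 0.8·0.1015) ≈ 0.8925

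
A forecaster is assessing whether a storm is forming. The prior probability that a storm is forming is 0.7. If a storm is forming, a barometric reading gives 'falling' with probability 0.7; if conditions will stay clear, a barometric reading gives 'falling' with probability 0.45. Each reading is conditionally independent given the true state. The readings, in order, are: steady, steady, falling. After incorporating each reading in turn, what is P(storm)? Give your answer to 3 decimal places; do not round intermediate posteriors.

Each posterior becomes the prior for the next update.
After 'steady': P(storm) = 0.3·0.7000 / (0.3·0.7000 + 0.55·0.3000) ≈ 0.5600
After 'steady': P(storm) = 0.3·0.5600 / (0.3·0.5600 + 0.55·0.4400) ≈ 0.4098
After 'falling': P(storm) = 0.7·0.4098 / (0.7·0.4098 + 0.45·0.5902) ≈ 0.5192

0.519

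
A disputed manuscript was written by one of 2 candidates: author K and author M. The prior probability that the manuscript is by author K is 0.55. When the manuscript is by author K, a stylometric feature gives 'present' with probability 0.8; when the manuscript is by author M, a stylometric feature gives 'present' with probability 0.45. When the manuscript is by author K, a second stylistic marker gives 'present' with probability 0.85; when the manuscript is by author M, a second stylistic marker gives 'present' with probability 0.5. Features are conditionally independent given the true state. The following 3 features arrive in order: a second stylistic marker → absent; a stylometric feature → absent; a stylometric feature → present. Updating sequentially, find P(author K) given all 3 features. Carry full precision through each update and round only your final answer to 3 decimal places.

After a second stylistic marker='absent': P(author K) = 0.15·0.5500 / (0.15·0.5500 + 0.5·0.4500) ≈ 0.2683
After a stylometric feature='absent': P(author K) = 0.2·0.2683 / (0.2·0.2683 + 0.55·0.7317) ≈ 0.1176
After a stylometric feature='present': P(author K) = 0.8·0.1176 / (0.8·0.1176 + 0.45·0.8824) ≈ 0.1916

0.192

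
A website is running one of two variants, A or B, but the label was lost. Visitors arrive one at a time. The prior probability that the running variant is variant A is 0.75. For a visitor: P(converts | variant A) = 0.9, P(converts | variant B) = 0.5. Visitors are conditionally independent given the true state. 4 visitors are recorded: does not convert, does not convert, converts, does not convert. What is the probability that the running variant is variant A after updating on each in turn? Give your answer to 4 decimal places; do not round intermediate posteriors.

After 'does not convert': P(A) = 0.1·0.7500 / (0.1·0.7500 + 0.5·0.2500) ≈ 0.3750
After 'does not convert': P(A) = 0.1·0.3750 / (0.1·0.3750 + 0.5·0.6250) ≈ 0.1071
After 'converts': P(A) = 0.9·0.1071 / (0.9·0.1071 + 0.5·0.8929) ≈ 0.1776
After 'does not convert': P(A) = 0.1·0.1776 / (0.1·0.1776 + 0.5·0.8224) ≈ 0.0414

0.0414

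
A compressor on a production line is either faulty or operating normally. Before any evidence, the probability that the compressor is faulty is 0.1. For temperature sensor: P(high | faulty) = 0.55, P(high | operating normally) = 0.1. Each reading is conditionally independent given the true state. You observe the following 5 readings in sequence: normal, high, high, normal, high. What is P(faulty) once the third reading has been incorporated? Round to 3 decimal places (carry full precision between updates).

After 'normal': P(faulty) = 0.45·0.1000 / (0.45·0.1000 + 0.9·0.9000) ≈ 0.0526
After 'high': P(faulty) = 0.55·0.0526 / (0.55·0.0526 + 0.1·0.9474) ≈ 0.2340
After 'high': P(faulty) = 0.55·0.2340 / (0.55·0.2340 + 0.1·0.7660) ≈ 0.6269

0.627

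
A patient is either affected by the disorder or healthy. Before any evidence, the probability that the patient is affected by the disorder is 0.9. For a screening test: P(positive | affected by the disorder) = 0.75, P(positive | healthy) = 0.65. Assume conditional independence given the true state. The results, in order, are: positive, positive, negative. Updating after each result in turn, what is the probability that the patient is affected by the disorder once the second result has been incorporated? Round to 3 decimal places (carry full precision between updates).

0.923

After 'positive': P(affected) = 0.75·0.9000 / (0.75·0.9000 + 0.65·0.1000) ≈ 0.9122
After 'positive': P(affected) = 0.75·0.9122 / (0.75·0.9122 + 0.65·0.0878) ≈ 0.9230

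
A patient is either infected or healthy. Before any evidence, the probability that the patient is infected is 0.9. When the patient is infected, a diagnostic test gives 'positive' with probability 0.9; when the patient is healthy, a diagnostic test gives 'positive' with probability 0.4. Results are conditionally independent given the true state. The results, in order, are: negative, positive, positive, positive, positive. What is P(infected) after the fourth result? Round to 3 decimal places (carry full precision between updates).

0.945

Apply Bayes' rule sequentially, carrying P(infected) forward.
After 'negative': P(infected) = 0.1·0.9000 / (0.1·0.9000 + 0.6·0.1000) ≈ 0.6000
After 'positive': P(infected) = 0.9·0.6000 / (0.9·0.6000 + 0.4·0.4000) ≈ 0.7714
After 'positive': P(infected) = 0.9·0.7714 / (0.9·0.7714 + 0.4·0.2286) ≈ 0.8836
After 'positive': P(infected) = 0.9·0.8836 / (0.9·0.8836 + 0.4·0.1164) ≈ 0.9447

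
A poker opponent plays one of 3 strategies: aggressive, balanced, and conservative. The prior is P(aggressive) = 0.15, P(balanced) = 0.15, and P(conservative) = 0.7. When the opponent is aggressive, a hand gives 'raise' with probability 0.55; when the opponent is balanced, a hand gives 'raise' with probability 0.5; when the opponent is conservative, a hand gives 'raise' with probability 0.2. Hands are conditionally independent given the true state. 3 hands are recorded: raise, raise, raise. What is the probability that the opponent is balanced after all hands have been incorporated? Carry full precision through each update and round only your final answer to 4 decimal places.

After 'raise': normaliser = 0.55·0.1500 + 0.5·0.1500 + 0.2·0.7000; P(aggressive) ≈ 0.2773, P(balanced) ≈ 0.2521, P(conservative) ≈ 0.4706
After 'raise': normaliser = 0.55·0.2773 + 0.5·0.2521 + 0.2·0.4706; P(aggressive) ≈ 0.4092, P(balanced) ≈ 0.3382, P(conservative) ≈ 0.2525
After 'raise': normaliser = 0.55·0.4092 + 0.5·0.3382 + 0.2·0.2525; P(aggressive) ≈ 0.5061, P(balanced) ≈ 0.3803, P(conservative) ≈ 0.1136

0.3803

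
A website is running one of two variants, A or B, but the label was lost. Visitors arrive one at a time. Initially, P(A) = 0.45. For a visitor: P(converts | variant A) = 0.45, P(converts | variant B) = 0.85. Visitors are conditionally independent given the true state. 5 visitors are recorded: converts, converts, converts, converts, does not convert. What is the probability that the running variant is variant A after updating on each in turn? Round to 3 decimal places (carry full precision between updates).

0.191

After 'converts': P(A) = 0.45·0.4500 / (0.45·0.4500 + 0.85·0.5500) ≈ 0.3022
After 'converts': P(A) = 0.45·0.3022 / (0.45·0.3022 + 0.85·0.6978) ≈ 0.1865
After 'converts': P(A) = 0.45·0.1865 / (0.45·0.1865 + 0.85·0.8135) ≈ 0.1083
After 'converts': P(A) = 0.45·0.1083 / (0.45·0.1083 + 0.85·0.8917) ≈ 0.0604
After 'does not convert': P(A) = 0.55·0.0604 / (0.55·0.0604 + 0.15·0.9396) ≈ 0.1907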